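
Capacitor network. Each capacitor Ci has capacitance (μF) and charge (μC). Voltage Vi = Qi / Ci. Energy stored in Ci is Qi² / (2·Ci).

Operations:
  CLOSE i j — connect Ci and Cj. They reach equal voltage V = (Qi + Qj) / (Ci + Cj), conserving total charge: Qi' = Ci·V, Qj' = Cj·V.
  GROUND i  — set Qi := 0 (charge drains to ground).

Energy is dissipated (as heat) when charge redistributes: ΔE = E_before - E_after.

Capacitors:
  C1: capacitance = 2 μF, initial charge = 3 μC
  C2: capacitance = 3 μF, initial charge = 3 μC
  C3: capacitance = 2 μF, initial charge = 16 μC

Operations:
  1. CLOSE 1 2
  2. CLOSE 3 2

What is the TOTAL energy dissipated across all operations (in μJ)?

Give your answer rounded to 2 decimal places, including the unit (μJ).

Answer: 27.89 μJ

Derivation:
Initial: C1(2μF, Q=3μC, V=1.50V), C2(3μF, Q=3μC, V=1.00V), C3(2μF, Q=16μC, V=8.00V)
Op 1: CLOSE 1-2: Q_total=6.00, C_total=5.00, V=1.20; Q1=2.40, Q2=3.60; dissipated=0.150
Op 2: CLOSE 3-2: Q_total=19.60, C_total=5.00, V=3.92; Q3=7.84, Q2=11.76; dissipated=27.744
Total dissipated: 27.894 μJ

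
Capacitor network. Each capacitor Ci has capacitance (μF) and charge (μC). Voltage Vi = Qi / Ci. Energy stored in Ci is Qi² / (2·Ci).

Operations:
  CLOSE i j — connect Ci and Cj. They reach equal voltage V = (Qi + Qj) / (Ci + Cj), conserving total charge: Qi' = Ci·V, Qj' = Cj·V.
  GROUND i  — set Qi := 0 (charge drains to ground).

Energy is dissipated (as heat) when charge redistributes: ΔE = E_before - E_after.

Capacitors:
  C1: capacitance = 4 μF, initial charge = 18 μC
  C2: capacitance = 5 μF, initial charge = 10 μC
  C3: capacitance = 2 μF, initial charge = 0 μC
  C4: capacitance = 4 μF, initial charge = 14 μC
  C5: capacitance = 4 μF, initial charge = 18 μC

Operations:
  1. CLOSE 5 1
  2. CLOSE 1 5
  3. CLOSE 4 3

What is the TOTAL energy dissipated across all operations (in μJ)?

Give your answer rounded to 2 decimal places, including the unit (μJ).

Answer: 8.17 μJ

Derivation:
Initial: C1(4μF, Q=18μC, V=4.50V), C2(5μF, Q=10μC, V=2.00V), C3(2μF, Q=0μC, V=0.00V), C4(4μF, Q=14μC, V=3.50V), C5(4μF, Q=18μC, V=4.50V)
Op 1: CLOSE 5-1: Q_total=36.00, C_total=8.00, V=4.50; Q5=18.00, Q1=18.00; dissipated=0.000
Op 2: CLOSE 1-5: Q_total=36.00, C_total=8.00, V=4.50; Q1=18.00, Q5=18.00; dissipated=0.000
Op 3: CLOSE 4-3: Q_total=14.00, C_total=6.00, V=2.33; Q4=9.33, Q3=4.67; dissipated=8.167
Total dissipated: 8.167 μJ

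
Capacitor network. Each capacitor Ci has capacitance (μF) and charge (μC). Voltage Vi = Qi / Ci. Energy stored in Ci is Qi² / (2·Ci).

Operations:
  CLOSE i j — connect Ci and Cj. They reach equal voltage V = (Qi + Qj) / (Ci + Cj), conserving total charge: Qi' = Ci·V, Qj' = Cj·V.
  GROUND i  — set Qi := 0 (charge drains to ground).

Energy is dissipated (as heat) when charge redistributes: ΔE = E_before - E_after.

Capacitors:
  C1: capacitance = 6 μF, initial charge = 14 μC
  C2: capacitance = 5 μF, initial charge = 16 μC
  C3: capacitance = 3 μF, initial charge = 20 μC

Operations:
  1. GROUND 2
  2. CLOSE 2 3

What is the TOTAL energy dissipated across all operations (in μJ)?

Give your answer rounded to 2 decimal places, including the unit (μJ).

Initial: C1(6μF, Q=14μC, V=2.33V), C2(5μF, Q=16μC, V=3.20V), C3(3μF, Q=20μC, V=6.67V)
Op 1: GROUND 2: Q2=0; energy lost=25.600
Op 2: CLOSE 2-3: Q_total=20.00, C_total=8.00, V=2.50; Q2=12.50, Q3=7.50; dissipated=41.667
Total dissipated: 67.267 μJ

Answer: 67.27 μJ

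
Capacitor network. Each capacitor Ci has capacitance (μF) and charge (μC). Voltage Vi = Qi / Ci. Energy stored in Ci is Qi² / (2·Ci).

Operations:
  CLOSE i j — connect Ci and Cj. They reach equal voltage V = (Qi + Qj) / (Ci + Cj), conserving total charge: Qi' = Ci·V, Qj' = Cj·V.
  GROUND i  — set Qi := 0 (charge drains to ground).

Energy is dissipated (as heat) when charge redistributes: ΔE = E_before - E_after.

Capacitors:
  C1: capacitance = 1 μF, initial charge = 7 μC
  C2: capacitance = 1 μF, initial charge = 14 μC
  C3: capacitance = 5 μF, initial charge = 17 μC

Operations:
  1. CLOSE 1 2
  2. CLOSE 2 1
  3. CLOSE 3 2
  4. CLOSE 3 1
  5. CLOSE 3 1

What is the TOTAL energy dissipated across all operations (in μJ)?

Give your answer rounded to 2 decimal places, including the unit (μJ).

Initial: C1(1μF, Q=7μC, V=7.00V), C2(1μF, Q=14μC, V=14.00V), C3(5μF, Q=17μC, V=3.40V)
Op 1: CLOSE 1-2: Q_total=21.00, C_total=2.00, V=10.50; Q1=10.50, Q2=10.50; dissipated=12.250
Op 2: CLOSE 2-1: Q_total=21.00, C_total=2.00, V=10.50; Q2=10.50, Q1=10.50; dissipated=0.000
Op 3: CLOSE 3-2: Q_total=27.50, C_total=6.00, V=4.58; Q3=22.92, Q2=4.58; dissipated=21.004
Op 4: CLOSE 3-1: Q_total=33.42, C_total=6.00, V=5.57; Q3=27.85, Q1=5.57; dissipated=14.586
Op 5: CLOSE 3-1: Q_total=33.42, C_total=6.00, V=5.57; Q3=27.85, Q1=5.57; dissipated=0.000
Total dissipated: 47.840 μJ

Answer: 47.84 μJ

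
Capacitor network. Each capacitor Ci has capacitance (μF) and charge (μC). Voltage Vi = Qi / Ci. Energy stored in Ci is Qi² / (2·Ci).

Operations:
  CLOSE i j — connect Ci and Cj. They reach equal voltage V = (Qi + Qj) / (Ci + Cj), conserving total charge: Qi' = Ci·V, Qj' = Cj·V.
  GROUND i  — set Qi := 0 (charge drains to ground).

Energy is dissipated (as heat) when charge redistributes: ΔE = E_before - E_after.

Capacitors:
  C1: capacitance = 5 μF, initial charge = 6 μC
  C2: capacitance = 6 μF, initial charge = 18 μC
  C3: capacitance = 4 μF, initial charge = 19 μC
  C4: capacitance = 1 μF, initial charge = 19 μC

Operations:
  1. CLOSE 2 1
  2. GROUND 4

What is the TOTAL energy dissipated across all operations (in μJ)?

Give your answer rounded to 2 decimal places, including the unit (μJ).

Initial: C1(5μF, Q=6μC, V=1.20V), C2(6μF, Q=18μC, V=3.00V), C3(4μF, Q=19μC, V=4.75V), C4(1μF, Q=19μC, V=19.00V)
Op 1: CLOSE 2-1: Q_total=24.00, C_total=11.00, V=2.18; Q2=13.09, Q1=10.91; dissipated=4.418
Op 2: GROUND 4: Q4=0; energy lost=180.500
Total dissipated: 184.918 μJ

Answer: 184.92 μJ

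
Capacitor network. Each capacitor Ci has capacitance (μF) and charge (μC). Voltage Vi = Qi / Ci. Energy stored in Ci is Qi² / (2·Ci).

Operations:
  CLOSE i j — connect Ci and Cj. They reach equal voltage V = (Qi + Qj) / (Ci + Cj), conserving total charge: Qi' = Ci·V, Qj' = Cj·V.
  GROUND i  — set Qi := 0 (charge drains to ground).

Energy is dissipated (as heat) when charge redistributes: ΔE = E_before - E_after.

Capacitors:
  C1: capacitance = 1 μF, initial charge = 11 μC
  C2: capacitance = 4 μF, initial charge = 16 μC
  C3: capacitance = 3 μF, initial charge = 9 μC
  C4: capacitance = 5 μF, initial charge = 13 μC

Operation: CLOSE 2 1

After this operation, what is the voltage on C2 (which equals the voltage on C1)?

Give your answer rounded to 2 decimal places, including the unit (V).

Initial: C1(1μF, Q=11μC, V=11.00V), C2(4μF, Q=16μC, V=4.00V), C3(3μF, Q=9μC, V=3.00V), C4(5μF, Q=13μC, V=2.60V)
Op 1: CLOSE 2-1: Q_total=27.00, C_total=5.00, V=5.40; Q2=21.60, Q1=5.40; dissipated=19.600

Answer: 5.40 V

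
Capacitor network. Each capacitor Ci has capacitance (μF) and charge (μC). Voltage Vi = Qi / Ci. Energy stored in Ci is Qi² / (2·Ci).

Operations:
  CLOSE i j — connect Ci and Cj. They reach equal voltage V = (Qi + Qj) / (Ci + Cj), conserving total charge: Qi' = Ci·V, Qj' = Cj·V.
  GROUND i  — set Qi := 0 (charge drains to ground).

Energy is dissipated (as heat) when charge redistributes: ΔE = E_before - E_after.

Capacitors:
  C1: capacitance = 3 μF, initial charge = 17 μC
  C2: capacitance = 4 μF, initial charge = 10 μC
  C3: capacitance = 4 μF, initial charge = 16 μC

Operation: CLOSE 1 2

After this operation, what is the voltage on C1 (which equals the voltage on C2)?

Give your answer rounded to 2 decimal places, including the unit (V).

Initial: C1(3μF, Q=17μC, V=5.67V), C2(4μF, Q=10μC, V=2.50V), C3(4μF, Q=16μC, V=4.00V)
Op 1: CLOSE 1-2: Q_total=27.00, C_total=7.00, V=3.86; Q1=11.57, Q2=15.43; dissipated=8.595

Answer: 3.86 V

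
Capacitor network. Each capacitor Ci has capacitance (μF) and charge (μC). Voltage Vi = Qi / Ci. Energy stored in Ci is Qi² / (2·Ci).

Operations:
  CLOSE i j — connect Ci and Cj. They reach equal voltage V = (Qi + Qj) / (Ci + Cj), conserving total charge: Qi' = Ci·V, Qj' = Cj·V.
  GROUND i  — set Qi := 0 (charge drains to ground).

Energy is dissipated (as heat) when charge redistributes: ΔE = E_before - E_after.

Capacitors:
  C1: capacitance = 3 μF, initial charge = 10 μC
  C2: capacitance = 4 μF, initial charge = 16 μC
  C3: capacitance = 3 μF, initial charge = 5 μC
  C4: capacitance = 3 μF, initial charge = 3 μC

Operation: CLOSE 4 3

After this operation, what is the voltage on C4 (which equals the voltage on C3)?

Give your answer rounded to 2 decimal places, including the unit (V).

Answer: 1.33 V

Derivation:
Initial: C1(3μF, Q=10μC, V=3.33V), C2(4μF, Q=16μC, V=4.00V), C3(3μF, Q=5μC, V=1.67V), C4(3μF, Q=3μC, V=1.00V)
Op 1: CLOSE 4-3: Q_total=8.00, C_total=6.00, V=1.33; Q4=4.00, Q3=4.00; dissipated=0.333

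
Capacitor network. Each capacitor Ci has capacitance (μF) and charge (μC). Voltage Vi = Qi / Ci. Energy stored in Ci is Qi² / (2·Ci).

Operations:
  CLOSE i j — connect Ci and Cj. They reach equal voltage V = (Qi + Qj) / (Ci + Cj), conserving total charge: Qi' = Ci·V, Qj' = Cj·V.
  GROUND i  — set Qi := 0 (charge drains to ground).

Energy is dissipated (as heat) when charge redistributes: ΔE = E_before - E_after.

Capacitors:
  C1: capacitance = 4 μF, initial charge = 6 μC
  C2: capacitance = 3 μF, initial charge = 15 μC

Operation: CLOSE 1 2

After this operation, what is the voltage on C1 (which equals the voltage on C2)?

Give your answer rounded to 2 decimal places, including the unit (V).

Initial: C1(4μF, Q=6μC, V=1.50V), C2(3μF, Q=15μC, V=5.00V)
Op 1: CLOSE 1-2: Q_total=21.00, C_total=7.00, V=3.00; Q1=12.00, Q2=9.00; dissipated=10.500

Answer: 3.00 V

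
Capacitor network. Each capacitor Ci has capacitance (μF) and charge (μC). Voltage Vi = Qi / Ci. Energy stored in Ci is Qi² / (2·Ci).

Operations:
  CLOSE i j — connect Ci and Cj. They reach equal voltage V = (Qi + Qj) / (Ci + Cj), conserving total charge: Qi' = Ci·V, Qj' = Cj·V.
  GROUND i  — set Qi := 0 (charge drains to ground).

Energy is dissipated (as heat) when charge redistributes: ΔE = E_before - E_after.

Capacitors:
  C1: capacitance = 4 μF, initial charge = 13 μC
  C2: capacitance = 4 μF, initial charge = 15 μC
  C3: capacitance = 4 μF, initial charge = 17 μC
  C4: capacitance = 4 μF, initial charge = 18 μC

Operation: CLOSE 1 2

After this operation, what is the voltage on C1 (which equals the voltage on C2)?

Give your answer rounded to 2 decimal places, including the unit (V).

Initial: C1(4μF, Q=13μC, V=3.25V), C2(4μF, Q=15μC, V=3.75V), C3(4μF, Q=17μC, V=4.25V), C4(4μF, Q=18μC, V=4.50V)
Op 1: CLOSE 1-2: Q_total=28.00, C_total=8.00, V=3.50; Q1=14.00, Q2=14.00; dissipated=0.250

Answer: 3.50 V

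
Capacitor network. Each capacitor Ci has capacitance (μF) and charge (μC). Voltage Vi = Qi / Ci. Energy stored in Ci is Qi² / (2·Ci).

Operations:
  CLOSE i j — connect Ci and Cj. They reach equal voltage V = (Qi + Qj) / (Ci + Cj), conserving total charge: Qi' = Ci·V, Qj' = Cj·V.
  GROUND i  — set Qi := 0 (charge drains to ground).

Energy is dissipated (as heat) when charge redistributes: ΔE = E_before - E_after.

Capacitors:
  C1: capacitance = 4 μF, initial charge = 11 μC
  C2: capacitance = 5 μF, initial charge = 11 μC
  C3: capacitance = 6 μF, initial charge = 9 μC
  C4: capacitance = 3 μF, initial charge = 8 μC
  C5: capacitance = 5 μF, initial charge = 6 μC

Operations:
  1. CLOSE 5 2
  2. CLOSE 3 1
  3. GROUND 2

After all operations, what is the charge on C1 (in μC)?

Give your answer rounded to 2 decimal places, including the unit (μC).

Initial: C1(4μF, Q=11μC, V=2.75V), C2(5μF, Q=11μC, V=2.20V), C3(6μF, Q=9μC, V=1.50V), C4(3μF, Q=8μC, V=2.67V), C5(5μF, Q=6μC, V=1.20V)
Op 1: CLOSE 5-2: Q_total=17.00, C_total=10.00, V=1.70; Q5=8.50, Q2=8.50; dissipated=1.250
Op 2: CLOSE 3-1: Q_total=20.00, C_total=10.00, V=2.00; Q3=12.00, Q1=8.00; dissipated=1.875
Op 3: GROUND 2: Q2=0; energy lost=7.225
Final charges: Q1=8.00, Q2=0.00, Q3=12.00, Q4=8.00, Q5=8.50

Answer: 8.00 μC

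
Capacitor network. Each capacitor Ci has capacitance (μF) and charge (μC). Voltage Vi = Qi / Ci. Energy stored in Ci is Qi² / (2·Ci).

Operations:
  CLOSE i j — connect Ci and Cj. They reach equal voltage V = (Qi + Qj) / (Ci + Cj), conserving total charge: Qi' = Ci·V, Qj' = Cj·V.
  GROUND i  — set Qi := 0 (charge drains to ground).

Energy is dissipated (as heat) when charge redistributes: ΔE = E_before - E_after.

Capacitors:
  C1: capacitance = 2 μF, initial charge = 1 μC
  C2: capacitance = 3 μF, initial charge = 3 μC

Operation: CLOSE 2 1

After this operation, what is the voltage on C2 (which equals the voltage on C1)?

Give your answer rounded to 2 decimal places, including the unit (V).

Initial: C1(2μF, Q=1μC, V=0.50V), C2(3μF, Q=3μC, V=1.00V)
Op 1: CLOSE 2-1: Q_total=4.00, C_total=5.00, V=0.80; Q2=2.40, Q1=1.60; dissipated=0.150

Answer: 0.80 V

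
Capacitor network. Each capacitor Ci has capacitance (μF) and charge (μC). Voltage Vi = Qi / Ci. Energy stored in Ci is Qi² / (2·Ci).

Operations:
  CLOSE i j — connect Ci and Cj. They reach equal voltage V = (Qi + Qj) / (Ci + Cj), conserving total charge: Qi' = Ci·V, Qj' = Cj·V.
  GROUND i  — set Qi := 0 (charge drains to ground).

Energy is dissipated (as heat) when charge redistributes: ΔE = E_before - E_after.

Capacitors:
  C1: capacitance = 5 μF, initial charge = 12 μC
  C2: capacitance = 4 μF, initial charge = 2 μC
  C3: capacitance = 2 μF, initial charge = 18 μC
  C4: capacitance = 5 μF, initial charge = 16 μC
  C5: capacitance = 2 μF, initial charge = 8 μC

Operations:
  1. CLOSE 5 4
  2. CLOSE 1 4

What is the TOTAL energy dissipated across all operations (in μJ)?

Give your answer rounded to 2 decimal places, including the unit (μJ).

Initial: C1(5μF, Q=12μC, V=2.40V), C2(4μF, Q=2μC, V=0.50V), C3(2μF, Q=18μC, V=9.00V), C4(5μF, Q=16μC, V=3.20V), C5(2μF, Q=8μC, V=4.00V)
Op 1: CLOSE 5-4: Q_total=24.00, C_total=7.00, V=3.43; Q5=6.86, Q4=17.14; dissipated=0.457
Op 2: CLOSE 1-4: Q_total=29.14, C_total=10.00, V=2.91; Q1=14.57, Q4=14.57; dissipated=1.322
Total dissipated: 1.780 μJ

Answer: 1.78 μJ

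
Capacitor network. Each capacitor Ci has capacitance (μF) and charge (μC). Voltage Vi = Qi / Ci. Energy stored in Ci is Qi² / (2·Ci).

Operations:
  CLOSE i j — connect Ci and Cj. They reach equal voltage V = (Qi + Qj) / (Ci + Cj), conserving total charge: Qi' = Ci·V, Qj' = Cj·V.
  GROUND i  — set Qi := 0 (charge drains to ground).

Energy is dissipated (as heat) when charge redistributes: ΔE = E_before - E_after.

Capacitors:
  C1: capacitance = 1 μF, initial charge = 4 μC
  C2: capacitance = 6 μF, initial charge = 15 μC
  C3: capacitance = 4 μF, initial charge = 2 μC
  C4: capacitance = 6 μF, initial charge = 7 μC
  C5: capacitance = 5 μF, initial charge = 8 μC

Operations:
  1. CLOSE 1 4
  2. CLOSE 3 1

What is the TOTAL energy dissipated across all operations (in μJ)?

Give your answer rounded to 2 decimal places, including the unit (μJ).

Initial: C1(1μF, Q=4μC, V=4.00V), C2(6μF, Q=15μC, V=2.50V), C3(4μF, Q=2μC, V=0.50V), C4(6μF, Q=7μC, V=1.17V), C5(5μF, Q=8μC, V=1.60V)
Op 1: CLOSE 1-4: Q_total=11.00, C_total=7.00, V=1.57; Q1=1.57, Q4=9.43; dissipated=3.440
Op 2: CLOSE 3-1: Q_total=3.57, C_total=5.00, V=0.71; Q3=2.86, Q1=0.71; dissipated=0.459
Total dissipated: 3.900 μJ

Answer: 3.90 μJ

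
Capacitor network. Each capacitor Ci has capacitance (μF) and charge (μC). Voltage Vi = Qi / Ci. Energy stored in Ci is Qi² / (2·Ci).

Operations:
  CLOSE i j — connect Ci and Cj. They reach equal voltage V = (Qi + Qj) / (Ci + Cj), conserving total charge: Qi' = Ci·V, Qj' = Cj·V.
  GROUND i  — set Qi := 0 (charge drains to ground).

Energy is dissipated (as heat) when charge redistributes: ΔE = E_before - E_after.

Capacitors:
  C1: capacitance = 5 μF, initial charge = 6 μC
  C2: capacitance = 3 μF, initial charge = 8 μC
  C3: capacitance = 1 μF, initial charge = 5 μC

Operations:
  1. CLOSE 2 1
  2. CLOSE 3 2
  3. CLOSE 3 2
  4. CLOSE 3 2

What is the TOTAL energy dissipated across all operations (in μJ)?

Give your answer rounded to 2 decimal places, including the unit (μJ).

Answer: 5.98 μJ

Derivation:
Initial: C1(5μF, Q=6μC, V=1.20V), C2(3μF, Q=8μC, V=2.67V), C3(1μF, Q=5μC, V=5.00V)
Op 1: CLOSE 2-1: Q_total=14.00, C_total=8.00, V=1.75; Q2=5.25, Q1=8.75; dissipated=2.017
Op 2: CLOSE 3-2: Q_total=10.25, C_total=4.00, V=2.56; Q3=2.56, Q2=7.69; dissipated=3.961
Op 3: CLOSE 3-2: Q_total=10.25, C_total=4.00, V=2.56; Q3=2.56, Q2=7.69; dissipated=0.000
Op 4: CLOSE 3-2: Q_total=10.25, C_total=4.00, V=2.56; Q3=2.56, Q2=7.69; dissipated=0.000
Total dissipated: 5.978 μJ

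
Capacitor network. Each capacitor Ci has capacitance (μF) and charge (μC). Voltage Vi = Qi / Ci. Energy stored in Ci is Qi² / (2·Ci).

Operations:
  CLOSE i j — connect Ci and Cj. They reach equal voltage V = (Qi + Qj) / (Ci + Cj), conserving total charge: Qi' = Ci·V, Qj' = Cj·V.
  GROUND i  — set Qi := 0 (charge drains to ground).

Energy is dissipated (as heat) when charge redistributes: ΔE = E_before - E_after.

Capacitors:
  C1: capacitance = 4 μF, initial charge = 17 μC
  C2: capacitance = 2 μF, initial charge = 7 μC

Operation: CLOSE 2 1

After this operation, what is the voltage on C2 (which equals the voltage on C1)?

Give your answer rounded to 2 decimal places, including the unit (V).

Answer: 4.00 V

Derivation:
Initial: C1(4μF, Q=17μC, V=4.25V), C2(2μF, Q=7μC, V=3.50V)
Op 1: CLOSE 2-1: Q_total=24.00, C_total=6.00, V=4.00; Q2=8.00, Q1=16.00; dissipated=0.375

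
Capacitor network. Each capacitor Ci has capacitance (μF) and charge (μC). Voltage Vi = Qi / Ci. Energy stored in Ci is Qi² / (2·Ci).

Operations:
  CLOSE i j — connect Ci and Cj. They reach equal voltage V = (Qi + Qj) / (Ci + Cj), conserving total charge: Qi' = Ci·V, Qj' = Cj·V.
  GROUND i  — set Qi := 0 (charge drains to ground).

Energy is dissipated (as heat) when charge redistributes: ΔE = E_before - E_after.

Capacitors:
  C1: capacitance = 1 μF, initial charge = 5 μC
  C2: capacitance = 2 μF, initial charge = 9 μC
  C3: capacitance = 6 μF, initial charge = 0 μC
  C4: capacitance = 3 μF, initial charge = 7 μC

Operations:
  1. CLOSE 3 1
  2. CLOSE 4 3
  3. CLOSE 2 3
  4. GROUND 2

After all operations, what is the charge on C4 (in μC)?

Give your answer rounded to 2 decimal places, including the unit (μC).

Answer: 3.76 μC

Derivation:
Initial: C1(1μF, Q=5μC, V=5.00V), C2(2μF, Q=9μC, V=4.50V), C3(6μF, Q=0μC, V=0.00V), C4(3μF, Q=7μC, V=2.33V)
Op 1: CLOSE 3-1: Q_total=5.00, C_total=7.00, V=0.71; Q3=4.29, Q1=0.71; dissipated=10.714
Op 2: CLOSE 4-3: Q_total=11.29, C_total=9.00, V=1.25; Q4=3.76, Q3=7.52; dissipated=2.621
Op 3: CLOSE 2-3: Q_total=16.52, C_total=8.00, V=2.07; Q2=4.13, Q3=12.39; dissipated=7.903
Op 4: GROUND 2: Q2=0; energy lost=4.266
Final charges: Q1=0.71, Q2=0.00, Q3=12.39, Q4=3.76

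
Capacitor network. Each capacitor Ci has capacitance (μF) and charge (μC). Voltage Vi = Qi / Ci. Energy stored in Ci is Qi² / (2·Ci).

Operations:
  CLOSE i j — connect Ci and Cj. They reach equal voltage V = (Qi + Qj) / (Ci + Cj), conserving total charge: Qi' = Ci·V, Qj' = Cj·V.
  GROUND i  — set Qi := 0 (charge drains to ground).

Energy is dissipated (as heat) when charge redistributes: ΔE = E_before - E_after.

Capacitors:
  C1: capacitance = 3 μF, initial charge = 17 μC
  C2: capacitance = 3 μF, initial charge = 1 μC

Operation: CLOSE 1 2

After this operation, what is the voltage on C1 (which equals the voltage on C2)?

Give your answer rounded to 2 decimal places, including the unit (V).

Answer: 3.00 V

Derivation:
Initial: C1(3μF, Q=17μC, V=5.67V), C2(3μF, Q=1μC, V=0.33V)
Op 1: CLOSE 1-2: Q_total=18.00, C_total=6.00, V=3.00; Q1=9.00, Q2=9.00; dissipated=21.333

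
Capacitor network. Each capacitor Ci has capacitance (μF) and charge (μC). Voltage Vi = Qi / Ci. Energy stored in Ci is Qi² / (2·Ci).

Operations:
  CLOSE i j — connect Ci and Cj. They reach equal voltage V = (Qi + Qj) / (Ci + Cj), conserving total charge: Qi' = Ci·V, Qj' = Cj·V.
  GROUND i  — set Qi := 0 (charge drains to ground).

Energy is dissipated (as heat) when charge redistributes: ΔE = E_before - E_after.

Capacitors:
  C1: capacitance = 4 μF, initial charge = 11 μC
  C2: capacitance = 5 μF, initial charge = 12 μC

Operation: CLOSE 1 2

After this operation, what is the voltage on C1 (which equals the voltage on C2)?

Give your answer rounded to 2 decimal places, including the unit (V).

Initial: C1(4μF, Q=11μC, V=2.75V), C2(5μF, Q=12μC, V=2.40V)
Op 1: CLOSE 1-2: Q_total=23.00, C_total=9.00, V=2.56; Q1=10.22, Q2=12.78; dissipated=0.136

Answer: 2.56 V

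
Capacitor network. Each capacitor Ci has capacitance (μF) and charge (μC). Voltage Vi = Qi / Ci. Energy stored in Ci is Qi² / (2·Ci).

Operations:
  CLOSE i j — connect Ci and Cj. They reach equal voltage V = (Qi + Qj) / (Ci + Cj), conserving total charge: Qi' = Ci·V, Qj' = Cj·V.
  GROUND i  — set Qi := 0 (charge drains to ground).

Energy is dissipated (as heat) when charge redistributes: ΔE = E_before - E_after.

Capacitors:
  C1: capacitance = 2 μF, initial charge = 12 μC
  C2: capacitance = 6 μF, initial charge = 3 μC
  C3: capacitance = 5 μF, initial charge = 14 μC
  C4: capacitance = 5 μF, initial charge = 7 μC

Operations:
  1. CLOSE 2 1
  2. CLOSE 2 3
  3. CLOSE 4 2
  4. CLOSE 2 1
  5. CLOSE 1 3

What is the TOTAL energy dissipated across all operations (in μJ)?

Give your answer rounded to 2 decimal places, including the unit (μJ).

Initial: C1(2μF, Q=12μC, V=6.00V), C2(6μF, Q=3μC, V=0.50V), C3(5μF, Q=14μC, V=2.80V), C4(5μF, Q=7μC, V=1.40V)
Op 1: CLOSE 2-1: Q_total=15.00, C_total=8.00, V=1.88; Q2=11.25, Q1=3.75; dissipated=22.688
Op 2: CLOSE 2-3: Q_total=25.25, C_total=11.00, V=2.30; Q2=13.77, Q3=11.48; dissipated=1.167
Op 3: CLOSE 4-2: Q_total=20.77, C_total=11.00, V=1.89; Q4=9.44, Q2=11.33; dissipated=1.093
Op 4: CLOSE 2-1: Q_total=15.08, C_total=8.00, V=1.89; Q2=11.31, Q1=3.77; dissipated=0.000
Op 5: CLOSE 1-3: Q_total=15.25, C_total=7.00, V=2.18; Q1=4.36, Q3=10.89; dissipated=0.120
Total dissipated: 25.068 μJ

Answer: 25.07 μJ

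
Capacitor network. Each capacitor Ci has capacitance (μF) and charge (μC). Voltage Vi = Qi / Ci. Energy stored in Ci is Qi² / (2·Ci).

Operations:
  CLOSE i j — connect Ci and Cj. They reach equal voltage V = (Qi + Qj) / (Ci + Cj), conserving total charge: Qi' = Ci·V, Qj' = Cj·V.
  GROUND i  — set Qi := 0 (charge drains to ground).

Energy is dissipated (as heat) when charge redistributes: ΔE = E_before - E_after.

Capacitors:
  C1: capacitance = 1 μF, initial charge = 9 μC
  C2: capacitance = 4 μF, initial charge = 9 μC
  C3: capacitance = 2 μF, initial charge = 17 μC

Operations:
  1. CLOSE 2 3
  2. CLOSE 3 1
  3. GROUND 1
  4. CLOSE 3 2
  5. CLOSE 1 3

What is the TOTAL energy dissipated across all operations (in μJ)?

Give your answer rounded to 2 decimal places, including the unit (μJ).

Answer: 60.10 μJ

Derivation:
Initial: C1(1μF, Q=9μC, V=9.00V), C2(4μF, Q=9μC, V=2.25V), C3(2μF, Q=17μC, V=8.50V)
Op 1: CLOSE 2-3: Q_total=26.00, C_total=6.00, V=4.33; Q2=17.33, Q3=8.67; dissipated=26.042
Op 2: CLOSE 3-1: Q_total=17.67, C_total=3.00, V=5.89; Q3=11.78, Q1=5.89; dissipated=7.259
Op 3: GROUND 1: Q1=0; energy lost=17.340
Op 4: CLOSE 3-2: Q_total=29.11, C_total=6.00, V=4.85; Q3=9.70, Q2=19.41; dissipated=1.613
Op 5: CLOSE 1-3: Q_total=9.70, C_total=3.00, V=3.23; Q1=3.23, Q3=6.47; dissipated=7.847
Total dissipated: 60.100 μJ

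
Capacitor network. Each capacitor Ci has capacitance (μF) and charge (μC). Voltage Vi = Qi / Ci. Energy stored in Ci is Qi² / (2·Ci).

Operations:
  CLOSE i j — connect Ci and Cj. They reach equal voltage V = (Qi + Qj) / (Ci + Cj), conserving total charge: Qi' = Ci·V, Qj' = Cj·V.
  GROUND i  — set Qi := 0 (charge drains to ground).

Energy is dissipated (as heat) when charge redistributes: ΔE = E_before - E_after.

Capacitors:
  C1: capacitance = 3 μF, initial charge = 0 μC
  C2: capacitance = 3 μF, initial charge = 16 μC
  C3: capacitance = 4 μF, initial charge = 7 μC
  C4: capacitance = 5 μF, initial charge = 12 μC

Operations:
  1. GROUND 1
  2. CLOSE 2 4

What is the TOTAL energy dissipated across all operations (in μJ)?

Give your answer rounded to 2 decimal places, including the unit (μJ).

Initial: C1(3μF, Q=0μC, V=0.00V), C2(3μF, Q=16μC, V=5.33V), C3(4μF, Q=7μC, V=1.75V), C4(5μF, Q=12μC, V=2.40V)
Op 1: GROUND 1: Q1=0; energy lost=0.000
Op 2: CLOSE 2-4: Q_total=28.00, C_total=8.00, V=3.50; Q2=10.50, Q4=17.50; dissipated=8.067
Total dissipated: 8.067 μJ

Answer: 8.07 μJ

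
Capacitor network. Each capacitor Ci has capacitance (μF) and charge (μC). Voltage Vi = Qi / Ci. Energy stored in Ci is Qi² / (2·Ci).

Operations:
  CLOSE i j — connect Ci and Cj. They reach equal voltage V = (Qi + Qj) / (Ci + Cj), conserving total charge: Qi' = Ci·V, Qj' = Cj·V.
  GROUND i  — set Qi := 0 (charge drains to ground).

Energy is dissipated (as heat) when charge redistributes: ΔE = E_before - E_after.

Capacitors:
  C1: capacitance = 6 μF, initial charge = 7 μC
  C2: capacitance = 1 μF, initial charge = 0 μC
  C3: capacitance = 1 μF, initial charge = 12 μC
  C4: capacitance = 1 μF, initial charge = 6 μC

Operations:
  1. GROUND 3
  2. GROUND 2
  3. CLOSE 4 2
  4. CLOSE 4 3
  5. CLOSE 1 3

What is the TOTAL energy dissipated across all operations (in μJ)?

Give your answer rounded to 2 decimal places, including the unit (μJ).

Answer: 83.30 μJ

Derivation:
Initial: C1(6μF, Q=7μC, V=1.17V), C2(1μF, Q=0μC, V=0.00V), C3(1μF, Q=12μC, V=12.00V), C4(1μF, Q=6μC, V=6.00V)
Op 1: GROUND 3: Q3=0; energy lost=72.000
Op 2: GROUND 2: Q2=0; energy lost=0.000
Op 3: CLOSE 4-2: Q_total=6.00, C_total=2.00, V=3.00; Q4=3.00, Q2=3.00; dissipated=9.000
Op 4: CLOSE 4-3: Q_total=3.00, C_total=2.00, V=1.50; Q4=1.50, Q3=1.50; dissipated=2.250
Op 5: CLOSE 1-3: Q_total=8.50, C_total=7.00, V=1.21; Q1=7.29, Q3=1.21; dissipated=0.048
Total dissipated: 83.298 μJ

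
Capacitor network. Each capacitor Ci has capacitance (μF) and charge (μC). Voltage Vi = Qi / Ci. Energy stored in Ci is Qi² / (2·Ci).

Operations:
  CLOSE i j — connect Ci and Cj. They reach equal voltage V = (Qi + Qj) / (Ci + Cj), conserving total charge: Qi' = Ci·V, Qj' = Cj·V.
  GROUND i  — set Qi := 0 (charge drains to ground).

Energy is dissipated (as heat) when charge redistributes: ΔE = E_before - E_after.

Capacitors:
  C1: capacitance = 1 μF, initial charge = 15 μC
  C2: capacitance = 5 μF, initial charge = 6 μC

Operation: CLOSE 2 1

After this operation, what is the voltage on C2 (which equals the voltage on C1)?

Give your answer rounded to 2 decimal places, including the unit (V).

Answer: 3.50 V

Derivation:
Initial: C1(1μF, Q=15μC, V=15.00V), C2(5μF, Q=6μC, V=1.20V)
Op 1: CLOSE 2-1: Q_total=21.00, C_total=6.00, V=3.50; Q2=17.50, Q1=3.50; dissipated=79.350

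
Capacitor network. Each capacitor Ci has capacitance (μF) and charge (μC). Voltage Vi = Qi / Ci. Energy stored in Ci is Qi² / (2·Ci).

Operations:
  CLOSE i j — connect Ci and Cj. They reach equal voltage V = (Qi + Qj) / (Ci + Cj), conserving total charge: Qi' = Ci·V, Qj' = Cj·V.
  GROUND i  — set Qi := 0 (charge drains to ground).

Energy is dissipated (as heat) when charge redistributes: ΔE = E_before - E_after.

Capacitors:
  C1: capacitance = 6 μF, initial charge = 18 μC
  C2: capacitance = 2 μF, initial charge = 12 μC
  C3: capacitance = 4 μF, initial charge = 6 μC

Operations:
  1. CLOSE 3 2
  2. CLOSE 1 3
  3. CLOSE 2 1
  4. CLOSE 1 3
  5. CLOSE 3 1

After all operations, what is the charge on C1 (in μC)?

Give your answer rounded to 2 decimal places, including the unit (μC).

Answer: 18.00 μC

Derivation:
Initial: C1(6μF, Q=18μC, V=3.00V), C2(2μF, Q=12μC, V=6.00V), C3(4μF, Q=6μC, V=1.50V)
Op 1: CLOSE 3-2: Q_total=18.00, C_total=6.00, V=3.00; Q3=12.00, Q2=6.00; dissipated=13.500
Op 2: CLOSE 1-3: Q_total=30.00, C_total=10.00, V=3.00; Q1=18.00, Q3=12.00; dissipated=0.000
Op 3: CLOSE 2-1: Q_total=24.00, C_total=8.00, V=3.00; Q2=6.00, Q1=18.00; dissipated=0.000
Op 4: CLOSE 1-3: Q_total=30.00, C_total=10.00, V=3.00; Q1=18.00, Q3=12.00; dissipated=0.000
Op 5: CLOSE 3-1: Q_total=30.00, C_total=10.00, V=3.00; Q3=12.00, Q1=18.00; dissipated=0.000
Final charges: Q1=18.00, Q2=6.00, Q3=12.00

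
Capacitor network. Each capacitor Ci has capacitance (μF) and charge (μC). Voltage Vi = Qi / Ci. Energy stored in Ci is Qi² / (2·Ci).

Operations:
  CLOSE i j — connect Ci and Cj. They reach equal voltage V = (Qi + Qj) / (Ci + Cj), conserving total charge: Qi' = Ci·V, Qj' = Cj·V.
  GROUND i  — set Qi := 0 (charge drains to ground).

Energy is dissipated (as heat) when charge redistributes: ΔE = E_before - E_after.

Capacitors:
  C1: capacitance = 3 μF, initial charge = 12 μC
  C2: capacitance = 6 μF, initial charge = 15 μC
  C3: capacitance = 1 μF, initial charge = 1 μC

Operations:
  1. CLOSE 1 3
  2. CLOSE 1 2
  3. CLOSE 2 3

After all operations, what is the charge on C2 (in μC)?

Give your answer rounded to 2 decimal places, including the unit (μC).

Initial: C1(3μF, Q=12μC, V=4.00V), C2(6μF, Q=15μC, V=2.50V), C3(1μF, Q=1μC, V=1.00V)
Op 1: CLOSE 1-3: Q_total=13.00, C_total=4.00, V=3.25; Q1=9.75, Q3=3.25; dissipated=3.375
Op 2: CLOSE 1-2: Q_total=24.75, C_total=9.00, V=2.75; Q1=8.25, Q2=16.50; dissipated=0.562
Op 3: CLOSE 2-3: Q_total=19.75, C_total=7.00, V=2.82; Q2=16.93, Q3=2.82; dissipated=0.107
Final charges: Q1=8.25, Q2=16.93, Q3=2.82

Answer: 16.93 μC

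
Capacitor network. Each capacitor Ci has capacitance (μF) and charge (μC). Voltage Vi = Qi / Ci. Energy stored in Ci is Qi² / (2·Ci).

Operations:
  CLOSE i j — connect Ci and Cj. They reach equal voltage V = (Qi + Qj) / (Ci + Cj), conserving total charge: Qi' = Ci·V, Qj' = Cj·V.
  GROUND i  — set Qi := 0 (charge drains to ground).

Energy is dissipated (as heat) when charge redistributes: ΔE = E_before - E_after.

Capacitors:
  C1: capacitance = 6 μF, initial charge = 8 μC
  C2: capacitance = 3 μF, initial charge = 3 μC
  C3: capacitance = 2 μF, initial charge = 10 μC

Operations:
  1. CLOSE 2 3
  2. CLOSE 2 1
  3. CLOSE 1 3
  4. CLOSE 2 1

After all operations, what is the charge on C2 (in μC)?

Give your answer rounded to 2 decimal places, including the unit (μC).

Initial: C1(6μF, Q=8μC, V=1.33V), C2(3μF, Q=3μC, V=1.00V), C3(2μF, Q=10μC, V=5.00V)
Op 1: CLOSE 2-3: Q_total=13.00, C_total=5.00, V=2.60; Q2=7.80, Q3=5.20; dissipated=9.600
Op 2: CLOSE 2-1: Q_total=15.80, C_total=9.00, V=1.76; Q2=5.27, Q1=10.53; dissipated=1.604
Op 3: CLOSE 1-3: Q_total=15.73, C_total=8.00, V=1.97; Q1=11.80, Q3=3.93; dissipated=0.535
Op 4: CLOSE 2-1: Q_total=17.07, C_total=9.00, V=1.90; Q2=5.69, Q1=11.38; dissipated=0.045
Final charges: Q1=11.38, Q2=5.69, Q3=3.93

Answer: 5.69 μC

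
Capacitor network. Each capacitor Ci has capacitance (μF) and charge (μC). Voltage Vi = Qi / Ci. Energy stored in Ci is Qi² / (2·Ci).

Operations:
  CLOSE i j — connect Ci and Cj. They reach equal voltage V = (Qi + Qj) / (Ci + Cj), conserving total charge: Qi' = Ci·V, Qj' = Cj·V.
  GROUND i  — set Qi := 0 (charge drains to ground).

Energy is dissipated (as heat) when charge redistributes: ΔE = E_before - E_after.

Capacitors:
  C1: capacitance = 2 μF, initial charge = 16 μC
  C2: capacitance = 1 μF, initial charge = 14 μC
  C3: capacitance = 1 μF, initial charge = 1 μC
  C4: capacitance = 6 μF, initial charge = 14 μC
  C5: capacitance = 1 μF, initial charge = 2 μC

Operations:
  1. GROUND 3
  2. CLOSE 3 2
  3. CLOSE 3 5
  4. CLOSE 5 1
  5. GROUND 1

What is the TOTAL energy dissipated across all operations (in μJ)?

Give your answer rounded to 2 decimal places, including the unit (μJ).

Initial: C1(2μF, Q=16μC, V=8.00V), C2(1μF, Q=14μC, V=14.00V), C3(1μF, Q=1μC, V=1.00V), C4(6μF, Q=14μC, V=2.33V), C5(1μF, Q=2μC, V=2.00V)
Op 1: GROUND 3: Q3=0; energy lost=0.500
Op 2: CLOSE 3-2: Q_total=14.00, C_total=2.00, V=7.00; Q3=7.00, Q2=7.00; dissipated=49.000
Op 3: CLOSE 3-5: Q_total=9.00, C_total=2.00, V=4.50; Q3=4.50, Q5=4.50; dissipated=6.250
Op 4: CLOSE 5-1: Q_total=20.50, C_total=3.00, V=6.83; Q5=6.83, Q1=13.67; dissipated=4.083
Op 5: GROUND 1: Q1=0; energy lost=46.694
Total dissipated: 106.528 μJ

Answer: 106.53 μJ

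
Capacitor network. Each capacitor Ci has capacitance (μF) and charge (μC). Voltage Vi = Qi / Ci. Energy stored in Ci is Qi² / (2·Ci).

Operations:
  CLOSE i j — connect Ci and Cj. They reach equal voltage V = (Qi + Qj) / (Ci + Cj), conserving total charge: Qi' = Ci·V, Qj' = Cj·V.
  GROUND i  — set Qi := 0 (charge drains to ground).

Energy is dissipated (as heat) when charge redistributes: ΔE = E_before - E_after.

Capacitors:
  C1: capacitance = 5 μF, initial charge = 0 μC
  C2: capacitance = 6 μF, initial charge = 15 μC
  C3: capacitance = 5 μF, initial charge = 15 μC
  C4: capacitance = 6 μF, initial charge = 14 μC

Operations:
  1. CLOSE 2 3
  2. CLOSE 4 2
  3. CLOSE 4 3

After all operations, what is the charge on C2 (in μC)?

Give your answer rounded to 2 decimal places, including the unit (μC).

Initial: C1(5μF, Q=0μC, V=0.00V), C2(6μF, Q=15μC, V=2.50V), C3(5μF, Q=15μC, V=3.00V), C4(6μF, Q=14μC, V=2.33V)
Op 1: CLOSE 2-3: Q_total=30.00, C_total=11.00, V=2.73; Q2=16.36, Q3=13.64; dissipated=0.341
Op 2: CLOSE 4-2: Q_total=30.36, C_total=12.00, V=2.53; Q4=15.18, Q2=15.18; dissipated=0.233
Op 3: CLOSE 4-3: Q_total=28.82, C_total=11.00, V=2.62; Q4=15.72, Q3=13.10; dissipated=0.053
Final charges: Q1=0.00, Q2=15.18, Q3=13.10, Q4=15.72

Answer: 15.18 μC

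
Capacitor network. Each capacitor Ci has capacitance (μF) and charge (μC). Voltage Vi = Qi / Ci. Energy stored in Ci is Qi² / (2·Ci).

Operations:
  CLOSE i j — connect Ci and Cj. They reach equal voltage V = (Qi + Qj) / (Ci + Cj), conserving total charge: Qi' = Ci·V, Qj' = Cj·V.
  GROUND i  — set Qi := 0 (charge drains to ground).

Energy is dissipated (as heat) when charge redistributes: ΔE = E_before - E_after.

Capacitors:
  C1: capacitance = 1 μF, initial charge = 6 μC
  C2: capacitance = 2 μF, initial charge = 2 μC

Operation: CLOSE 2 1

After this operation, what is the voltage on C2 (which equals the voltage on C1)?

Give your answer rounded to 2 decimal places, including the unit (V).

Answer: 2.67 V

Derivation:
Initial: C1(1μF, Q=6μC, V=6.00V), C2(2μF, Q=2μC, V=1.00V)
Op 1: CLOSE 2-1: Q_total=8.00, C_total=3.00, V=2.67; Q2=5.33, Q1=2.67; dissipated=8.333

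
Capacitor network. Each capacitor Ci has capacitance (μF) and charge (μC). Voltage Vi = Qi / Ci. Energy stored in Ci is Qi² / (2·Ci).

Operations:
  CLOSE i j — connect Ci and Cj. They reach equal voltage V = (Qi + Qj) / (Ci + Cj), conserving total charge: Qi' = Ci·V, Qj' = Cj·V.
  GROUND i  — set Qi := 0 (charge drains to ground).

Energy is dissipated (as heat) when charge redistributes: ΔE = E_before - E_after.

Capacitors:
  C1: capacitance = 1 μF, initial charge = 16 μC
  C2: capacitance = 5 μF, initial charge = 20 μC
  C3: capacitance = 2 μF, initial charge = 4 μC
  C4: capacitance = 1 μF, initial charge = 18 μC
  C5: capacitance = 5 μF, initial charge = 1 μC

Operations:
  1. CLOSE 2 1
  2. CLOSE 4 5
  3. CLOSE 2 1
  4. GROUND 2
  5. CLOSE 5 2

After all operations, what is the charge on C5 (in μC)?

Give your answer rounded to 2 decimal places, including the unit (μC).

Answer: 7.92 μC

Derivation:
Initial: C1(1μF, Q=16μC, V=16.00V), C2(5μF, Q=20μC, V=4.00V), C3(2μF, Q=4μC, V=2.00V), C4(1μF, Q=18μC, V=18.00V), C5(5μF, Q=1μC, V=0.20V)
Op 1: CLOSE 2-1: Q_total=36.00, C_total=6.00, V=6.00; Q2=30.00, Q1=6.00; dissipated=60.000
Op 2: CLOSE 4-5: Q_total=19.00, C_total=6.00, V=3.17; Q4=3.17, Q5=15.83; dissipated=132.017
Op 3: CLOSE 2-1: Q_total=36.00, C_total=6.00, V=6.00; Q2=30.00, Q1=6.00; dissipated=0.000
Op 4: GROUND 2: Q2=0; energy lost=90.000
Op 5: CLOSE 5-2: Q_total=15.83, C_total=10.00, V=1.58; Q5=7.92, Q2=7.92; dissipated=12.535
Final charges: Q1=6.00, Q2=7.92, Q3=4.00, Q4=3.17, Q5=7.92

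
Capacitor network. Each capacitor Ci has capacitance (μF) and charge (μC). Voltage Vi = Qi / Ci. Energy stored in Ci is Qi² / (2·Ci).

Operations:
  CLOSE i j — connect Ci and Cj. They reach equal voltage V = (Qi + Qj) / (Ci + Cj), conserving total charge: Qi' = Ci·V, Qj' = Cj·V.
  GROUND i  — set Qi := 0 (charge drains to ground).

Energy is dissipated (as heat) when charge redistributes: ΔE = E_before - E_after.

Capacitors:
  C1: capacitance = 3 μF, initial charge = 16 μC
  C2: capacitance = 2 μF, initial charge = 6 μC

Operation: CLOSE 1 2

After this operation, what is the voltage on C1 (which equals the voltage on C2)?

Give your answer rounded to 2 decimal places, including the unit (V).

Answer: 4.40 V

Derivation:
Initial: C1(3μF, Q=16μC, V=5.33V), C2(2μF, Q=6μC, V=3.00V)
Op 1: CLOSE 1-2: Q_total=22.00, C_total=5.00, V=4.40; Q1=13.20, Q2=8.80; dissipated=3.267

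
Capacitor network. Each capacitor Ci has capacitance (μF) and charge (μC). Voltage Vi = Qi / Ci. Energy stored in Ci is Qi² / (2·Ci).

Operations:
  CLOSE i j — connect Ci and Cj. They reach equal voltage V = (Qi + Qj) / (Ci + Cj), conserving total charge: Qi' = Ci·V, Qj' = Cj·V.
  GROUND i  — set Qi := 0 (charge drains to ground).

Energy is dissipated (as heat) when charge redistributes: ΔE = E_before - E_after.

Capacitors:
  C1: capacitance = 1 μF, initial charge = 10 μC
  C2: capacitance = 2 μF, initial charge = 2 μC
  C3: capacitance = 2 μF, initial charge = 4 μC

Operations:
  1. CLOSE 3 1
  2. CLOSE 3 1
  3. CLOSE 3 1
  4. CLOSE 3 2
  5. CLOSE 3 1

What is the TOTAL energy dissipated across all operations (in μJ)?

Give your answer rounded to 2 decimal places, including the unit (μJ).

Initial: C1(1μF, Q=10μC, V=10.00V), C2(2μF, Q=2μC, V=1.00V), C3(2μF, Q=4μC, V=2.00V)
Op 1: CLOSE 3-1: Q_total=14.00, C_total=3.00, V=4.67; Q3=9.33, Q1=4.67; dissipated=21.333
Op 2: CLOSE 3-1: Q_total=14.00, C_total=3.00, V=4.67; Q3=9.33, Q1=4.67; dissipated=0.000
Op 3: CLOSE 3-1: Q_total=14.00, C_total=3.00, V=4.67; Q3=9.33, Q1=4.67; dissipated=0.000
Op 4: CLOSE 3-2: Q_total=11.33, C_total=4.00, V=2.83; Q3=5.67, Q2=5.67; dissipated=6.722
Op 5: CLOSE 3-1: Q_total=10.33, C_total=3.00, V=3.44; Q3=6.89, Q1=3.44; dissipated=1.120
Total dissipated: 29.176 μJ

Answer: 29.18 μJ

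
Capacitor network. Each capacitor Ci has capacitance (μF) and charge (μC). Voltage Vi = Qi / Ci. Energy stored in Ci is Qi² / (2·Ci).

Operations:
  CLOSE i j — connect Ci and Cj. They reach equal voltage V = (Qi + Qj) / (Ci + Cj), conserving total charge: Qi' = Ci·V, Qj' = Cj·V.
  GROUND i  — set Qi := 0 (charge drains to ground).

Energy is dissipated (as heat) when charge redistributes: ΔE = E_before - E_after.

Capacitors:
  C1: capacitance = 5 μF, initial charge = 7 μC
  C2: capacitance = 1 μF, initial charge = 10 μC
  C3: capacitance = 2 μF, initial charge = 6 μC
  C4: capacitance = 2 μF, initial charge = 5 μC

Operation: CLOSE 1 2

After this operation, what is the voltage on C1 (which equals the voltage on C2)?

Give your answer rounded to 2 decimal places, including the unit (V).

Answer: 2.83 V

Derivation:
Initial: C1(5μF, Q=7μC, V=1.40V), C2(1μF, Q=10μC, V=10.00V), C3(2μF, Q=6μC, V=3.00V), C4(2μF, Q=5μC, V=2.50V)
Op 1: CLOSE 1-2: Q_total=17.00, C_total=6.00, V=2.83; Q1=14.17, Q2=2.83; dissipated=30.817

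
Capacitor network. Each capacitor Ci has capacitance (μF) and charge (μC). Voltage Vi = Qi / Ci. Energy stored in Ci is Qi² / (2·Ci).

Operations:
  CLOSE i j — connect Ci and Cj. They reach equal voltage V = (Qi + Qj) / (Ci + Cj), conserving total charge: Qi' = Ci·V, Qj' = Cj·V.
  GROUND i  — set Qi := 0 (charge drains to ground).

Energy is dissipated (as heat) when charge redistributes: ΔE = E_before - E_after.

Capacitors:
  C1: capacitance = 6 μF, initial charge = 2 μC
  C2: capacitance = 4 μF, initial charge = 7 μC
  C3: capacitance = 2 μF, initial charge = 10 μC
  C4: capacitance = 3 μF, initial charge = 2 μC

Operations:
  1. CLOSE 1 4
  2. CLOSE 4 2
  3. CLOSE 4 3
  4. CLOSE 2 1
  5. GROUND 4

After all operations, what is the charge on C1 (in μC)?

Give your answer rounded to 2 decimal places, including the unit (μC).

Initial: C1(6μF, Q=2μC, V=0.33V), C2(4μF, Q=7μC, V=1.75V), C3(2μF, Q=10μC, V=5.00V), C4(3μF, Q=2μC, V=0.67V)
Op 1: CLOSE 1-4: Q_total=4.00, C_total=9.00, V=0.44; Q1=2.67, Q4=1.33; dissipated=0.111
Op 2: CLOSE 4-2: Q_total=8.33, C_total=7.00, V=1.19; Q4=3.57, Q2=4.76; dissipated=1.461
Op 3: CLOSE 4-3: Q_total=13.57, C_total=5.00, V=2.71; Q4=8.14, Q3=5.43; dissipated=8.707
Op 4: CLOSE 2-1: Q_total=7.43, C_total=10.00, V=0.74; Q2=2.97, Q1=4.46; dissipated=0.668
Op 5: GROUND 4: Q4=0; energy lost=11.051
Final charges: Q1=4.46, Q2=2.97, Q3=5.43, Q4=0.00

Answer: 4.46 μC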